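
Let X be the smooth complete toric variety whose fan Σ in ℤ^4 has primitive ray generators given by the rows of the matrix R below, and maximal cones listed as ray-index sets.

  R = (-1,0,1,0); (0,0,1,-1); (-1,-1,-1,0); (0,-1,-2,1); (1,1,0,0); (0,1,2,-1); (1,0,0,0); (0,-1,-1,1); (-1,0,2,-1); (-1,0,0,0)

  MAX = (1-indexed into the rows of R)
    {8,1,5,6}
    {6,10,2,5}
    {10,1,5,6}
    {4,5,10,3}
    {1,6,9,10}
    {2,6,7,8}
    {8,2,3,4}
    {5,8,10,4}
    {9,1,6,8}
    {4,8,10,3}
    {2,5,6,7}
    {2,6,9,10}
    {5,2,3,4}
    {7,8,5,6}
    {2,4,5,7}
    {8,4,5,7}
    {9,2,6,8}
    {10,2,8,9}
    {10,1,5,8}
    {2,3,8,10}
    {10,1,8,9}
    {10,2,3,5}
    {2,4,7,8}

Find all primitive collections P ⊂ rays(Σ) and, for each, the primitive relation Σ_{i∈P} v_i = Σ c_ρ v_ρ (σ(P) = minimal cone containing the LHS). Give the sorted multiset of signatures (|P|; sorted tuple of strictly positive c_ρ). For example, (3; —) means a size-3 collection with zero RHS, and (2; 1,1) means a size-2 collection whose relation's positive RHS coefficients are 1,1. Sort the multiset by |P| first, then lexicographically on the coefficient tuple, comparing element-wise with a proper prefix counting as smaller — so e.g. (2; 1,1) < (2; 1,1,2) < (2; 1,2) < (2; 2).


Minimal non-faces — 16 found among 10 rays, 23 max cones:

  • {4,6}:  v_{4} + v_{6} = 0 — sig = (2; —)
  • {7,10}:  v_{7} + v_{10} = 0 — sig = (2; —)
  • {1,2}:  v_{1} + v_{2} = v_{9} — sig = (2; 1)
  • {5,9}:  v_{5} + v_{9} = v_{6} — sig = (2; 1)
  • {1,4}:  v_{1} + v_{4} = v_{8} + v_{10} — sig = (2; 1,1)
  • {1,7}:  v_{1} + v_{7} = v_{6} + v_{8} — sig = (2; 1,1)
  • {3,6}:  v_{3} + v_{6} = v_{2} + v_{10} — sig = (2; 1,1)
  • {3,7}:  v_{3} + v_{7} = v_{2} + v_{4} — sig = (2; 1,1)
  • {4,9}:  v_{4} + v_{9} = v_{2} + v_{8} + v_{10} — sig = (2; 1,1,1)
  • {7,9}:  v_{7} + v_{9} = v_{2} + v_{6} + v_{8} — sig = (2; 1,1,1)
  • {1,3}:  v_{1} + v_{3} = v_{2} + v_{8} + 2·v_{10} — sig = (2; 1,1,2)
  • {3,9}:  v_{3} + v_{9} = 2·v_{2} + v_{8} + 2·v_{10} — sig = (2; 1,2,2)
  • {2,4,10}:  v_{2} + v_{4} + v_{10} = v_{3} — sig = (3; 1)
  • {2,5,8}:  v_{2} + v_{5} + v_{8} = v_{7} — sig = (3; 1)
  • {3,5,8}:  v_{3} + v_{5} + v_{8} = v_{4} — sig = (3; 1)
  • {6,8,10}:  v_{6} + v_{8} + v_{10} = v_{1} — sig = (3; 1)

Hence PRS(X_Σ) =
    |P|=2: 12 collections, coeffs (), (), (1), (1), (1,1), (1,1), (1,1), (1,1), (1,1,1), (1,1,1), (1,1,2), (1,2,2)
    |P|=3: 4 collections, coeffs (1), (1), (1), (1)


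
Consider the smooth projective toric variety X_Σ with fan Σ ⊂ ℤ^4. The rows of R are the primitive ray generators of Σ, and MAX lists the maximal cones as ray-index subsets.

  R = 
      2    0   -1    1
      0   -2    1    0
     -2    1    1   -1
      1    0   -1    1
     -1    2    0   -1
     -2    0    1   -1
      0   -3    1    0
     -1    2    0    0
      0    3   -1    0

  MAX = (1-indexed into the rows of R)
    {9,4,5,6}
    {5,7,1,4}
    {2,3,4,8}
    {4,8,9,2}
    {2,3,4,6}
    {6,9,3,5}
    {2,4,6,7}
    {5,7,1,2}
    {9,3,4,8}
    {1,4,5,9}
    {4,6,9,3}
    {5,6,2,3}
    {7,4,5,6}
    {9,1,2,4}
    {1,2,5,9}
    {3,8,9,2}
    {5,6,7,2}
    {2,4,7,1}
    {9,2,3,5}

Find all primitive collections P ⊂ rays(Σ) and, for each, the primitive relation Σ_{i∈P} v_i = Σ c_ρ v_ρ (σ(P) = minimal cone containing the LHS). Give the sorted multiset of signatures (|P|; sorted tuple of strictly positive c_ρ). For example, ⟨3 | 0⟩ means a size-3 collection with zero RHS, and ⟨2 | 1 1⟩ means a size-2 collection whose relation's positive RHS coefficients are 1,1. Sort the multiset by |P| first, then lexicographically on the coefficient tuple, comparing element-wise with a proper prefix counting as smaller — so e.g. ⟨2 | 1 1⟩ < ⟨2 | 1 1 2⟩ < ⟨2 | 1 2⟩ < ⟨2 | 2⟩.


12 collections generate NE(X_Σ); each relation:

  P={1,6}:  v_{1} + v_{6} = 0  ⇒ sig = ⟨2 | 0⟩
  P={7,9}:  v_{7} + v_{9} = 0  ⇒ sig = ⟨2 | 0⟩
  P={1,3}:  v_{1} + v_{3} = v_{2} + v_{9}  ⇒ sig = ⟨2 | 1 1⟩
  P={3,7}:  v_{3} + v_{7} = v_{2} + v_{6}  ⇒ sig = ⟨2 | 1 1⟩
  P={5,8}:  v_{5} + v_{8} = v_{3} + v_{9}  ⇒ sig = ⟨2 | 1 1⟩
  P={7,8}:  v_{7} + v_{8} = v_{2} + v_{3} + v_{4}  ⇒ sig = ⟨2 | 1 1 1⟩
  P={6,8}:  v_{6} + v_{8} = 2·v_{3} + v_{4}  ⇒ sig = ⟨2 | 1 2⟩
  P={1,8}:  v_{1} + v_{8} = 2·v_{2} + v_{4} + 2·v_{9}  ⇒ sig = ⟨2 | 1 2 2⟩
  P={2,4,5}:  v_{2} + v_{4} + v_{5} = 0  ⇒ sig = ⟨3 | 0⟩
  P={2,6,9}:  v_{2} + v_{6} + v_{9} = v_{3}  ⇒ sig = ⟨3 | 1⟩
  P={3,4,5}:  v_{3} + v_{4} + v_{5} = v_{6} + v_{9}  ⇒ sig = ⟨3 | 1 1⟩
  P={2,3,4,9}:  v_{2} + v_{3} + v_{4} + v_{9} = v_{8}  ⇒ sig = ⟨4 | 1⟩

so the primitive-relation signature multiset is
{ ⟨2 | 0⟩ ×2,  ⟨2 | 1 1⟩ ×3,  ⟨2 | 1 1 1⟩,  ⟨2 | 1 2⟩,  ⟨2 | 1 2 2⟩,  ⟨3 | 0⟩,  ⟨3 | 1⟩,  ⟨3 | 1 1⟩,  ⟨4 | 1⟩ }


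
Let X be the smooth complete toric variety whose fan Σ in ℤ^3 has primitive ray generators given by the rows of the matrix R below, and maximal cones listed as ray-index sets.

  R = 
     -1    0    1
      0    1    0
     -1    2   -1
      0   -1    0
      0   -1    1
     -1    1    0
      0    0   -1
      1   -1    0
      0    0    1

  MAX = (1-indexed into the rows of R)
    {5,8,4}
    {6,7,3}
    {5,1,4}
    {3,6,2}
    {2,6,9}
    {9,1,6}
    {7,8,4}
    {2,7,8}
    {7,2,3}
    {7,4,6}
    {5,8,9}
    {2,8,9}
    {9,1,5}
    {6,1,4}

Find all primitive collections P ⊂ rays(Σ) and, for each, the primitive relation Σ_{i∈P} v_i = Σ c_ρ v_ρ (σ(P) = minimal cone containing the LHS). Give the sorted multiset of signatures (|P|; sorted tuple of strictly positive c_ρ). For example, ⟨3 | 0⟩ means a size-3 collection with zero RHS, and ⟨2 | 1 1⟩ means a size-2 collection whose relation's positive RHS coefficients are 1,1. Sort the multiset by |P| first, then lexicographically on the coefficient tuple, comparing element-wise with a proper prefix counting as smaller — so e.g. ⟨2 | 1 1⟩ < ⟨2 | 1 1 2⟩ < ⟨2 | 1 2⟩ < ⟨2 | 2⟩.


Δ(Σ) — 9 vertices, 16 min non-faces:

  {2,4}:  v_{2} + v_{4} = 0 ; sig = ⟨2 | 0⟩
  {6,8}:  v_{6} + v_{8} = 0 ; sig = ⟨2 | 0⟩
  {7,9}:  v_{7} + v_{9} = 0 ; sig = ⟨2 | 0⟩
  {1,8}:  v_{1} + v_{8} = v_{5} ; sig = ⟨2 | 1⟩
  {2,5}:  v_{2} + v_{5} = v_{9} ; sig = ⟨2 | 1⟩
  {3,5}:  v_{3} + v_{5} = v_{6} ; sig = ⟨2 | 1⟩
  {4,9}:  v_{4} + v_{9} = v_{5} ; sig = ⟨2 | 1⟩
  {5,6}:  v_{5} + v_{6} = v_{1} ; sig = ⟨2 | 1⟩
  {5,7}:  v_{5} + v_{7} = v_{4} ; sig = ⟨2 | 1⟩
  {1,2}:  v_{1} + v_{2} = v_{6} + v_{9} ; sig = ⟨2 | 1 1⟩
  {1,7}:  v_{1} + v_{7} = v_{4} + v_{6} ; sig = ⟨2 | 1 1⟩
  {3,4}:  v_{3} + v_{4} = v_{6} + v_{7} ; sig = ⟨2 | 1 1⟩
  {3,8}:  v_{3} + v_{8} = v_{2} + v_{7} ; sig = ⟨2 | 1 1⟩
  {3,9}:  v_{3} + v_{9} = v_{2} + v_{6} ; sig = ⟨2 | 1 1⟩
  {1,3}:  v_{1} + v_{3} = 2·v_{6} ; sig = ⟨2 | 2⟩
  {2,6,7}:  v_{2} + v_{6} + v_{7} = v_{3} ; sig = ⟨3 | 1⟩

Signatures (|P|; sorted positive RHS coefficients), sorted:
{ ⟨2 | 0⟩ ×3,  ⟨2 | 1⟩ ×6,  ⟨2 | 1 1⟩ ×5,  ⟨2 | 2⟩,  ⟨3 | 1⟩ }


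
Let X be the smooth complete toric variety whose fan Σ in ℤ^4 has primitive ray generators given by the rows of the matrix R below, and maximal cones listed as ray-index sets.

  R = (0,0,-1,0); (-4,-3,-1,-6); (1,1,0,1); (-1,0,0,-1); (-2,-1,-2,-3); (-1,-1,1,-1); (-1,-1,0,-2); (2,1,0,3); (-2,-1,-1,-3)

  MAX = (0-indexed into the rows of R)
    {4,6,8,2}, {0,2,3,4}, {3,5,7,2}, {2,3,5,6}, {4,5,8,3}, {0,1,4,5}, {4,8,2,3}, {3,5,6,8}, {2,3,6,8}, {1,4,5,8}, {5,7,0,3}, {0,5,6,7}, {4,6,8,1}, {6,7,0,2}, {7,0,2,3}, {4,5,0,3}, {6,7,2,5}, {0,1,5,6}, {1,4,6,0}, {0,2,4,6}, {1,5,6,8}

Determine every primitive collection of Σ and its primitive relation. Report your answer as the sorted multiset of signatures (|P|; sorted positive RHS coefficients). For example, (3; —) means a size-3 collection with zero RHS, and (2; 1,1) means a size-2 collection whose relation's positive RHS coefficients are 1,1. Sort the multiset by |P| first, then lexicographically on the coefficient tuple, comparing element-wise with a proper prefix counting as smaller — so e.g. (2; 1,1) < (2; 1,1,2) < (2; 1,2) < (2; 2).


Δ(Σ) — 9 vertices, 13 min non-faces:

  • {0,8}:  v_{0} + v_{8} = v_{4}  ⟹  sig = (2; 1)
  • {7,8}:  v_{7} + v_{8} = v_{0}  ⟹  sig = (2; 1)
  • {1,2}:  v_{1} + v_{2} = v_{6} + v_{8}  ⟹  sig = (2; 1,1)
  • {1,7}:  v_{1} + v_{7} = 2·v_{0} + v_{5} + v_{6}  ⟹  sig = (2; 1,1,2)
  • {1,3}:  v_{1} + v_{3} = v_{5} + 2·v_{8}  ⟹  sig = (2; 1,2)
  • {4,7}:  v_{4} + v_{7} = 2·v_{0}  ⟹  sig = (2; 2)
  • {0,2,5}:  v_{0} + v_{2} + v_{5} = 0  ⟹  sig = (3; —)
  • {3,6,7}:  v_{3} + v_{6} + v_{7} = 0  ⟹  sig = (3; —)
  • {0,3,6}:  v_{0} + v_{3} + v_{6} = v_{8}  ⟹  sig = (3; 1)
  • {2,4,5}:  v_{2} + v_{4} + v_{5} = v_{8}  ⟹  sig = (3; 1)
  • {4,5,6}:  v_{4} + v_{5} + v_{6} = v_{1}  ⟹  sig = (3; 1)
  • {2,5,8}:  v_{2} + v_{5} + v_{8} = v_{3} + v_{6}  ⟹  sig = (3; 1,1)
  • {3,4,6}:  v_{3} + v_{4} + v_{6} = 2·v_{8}  ⟹  sig = (3; 2)

Hence PRS(X_Σ) =
[(2; 1), (2; 1), (2; 1,1), (2; 1,1,2), (2; 1,2), (2; 2), (3; —), (3; —), (3; 1), (3; 1), (3; 1), (3; 1,1), (3; 2)]


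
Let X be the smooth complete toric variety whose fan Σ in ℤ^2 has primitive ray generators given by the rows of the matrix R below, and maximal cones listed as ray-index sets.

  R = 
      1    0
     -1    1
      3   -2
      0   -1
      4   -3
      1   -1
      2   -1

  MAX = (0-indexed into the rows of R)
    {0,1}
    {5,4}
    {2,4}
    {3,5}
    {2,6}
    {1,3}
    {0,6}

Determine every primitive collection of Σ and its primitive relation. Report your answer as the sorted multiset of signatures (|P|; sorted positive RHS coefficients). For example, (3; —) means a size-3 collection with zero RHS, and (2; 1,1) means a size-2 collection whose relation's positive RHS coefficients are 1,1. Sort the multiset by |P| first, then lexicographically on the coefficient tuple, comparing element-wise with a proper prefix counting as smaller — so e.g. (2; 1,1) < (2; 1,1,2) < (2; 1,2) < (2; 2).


The 14 primitive collections of Σ (r=7, n=2):

  P={1,5}:  v_{1} + v_{5} = 0  ⇒ sig = (2; —)
  P={0,3}:  v_{0} + v_{3} = v_{5}  ⇒ sig = (2; 1)
  P={0,5}:  v_{0} + v_{5} = v_{6}  ⇒ sig = (2; 1)
  P={1,2}:  v_{1} + v_{2} = v_{6}  ⇒ sig = (2; 1)
  P={1,4}:  v_{1} + v_{4} = v_{2}  ⇒ sig = (2; 1)
  P={1,6}:  v_{1} + v_{6} = v_{0}  ⇒ sig = (2; 1)
  P={2,5}:  v_{2} + v_{5} = v_{4}  ⇒ sig = (2; 1)
  P={5,6}:  v_{5} + v_{6} = v_{2}  ⇒ sig = (2; 1)
  P={0,4}:  v_{0} + v_{4} = v_{2} + v_{6}  ⇒ sig = (2; 1,1)
  P={0,2}:  v_{0} + v_{2} = 2·v_{6}  ⇒ sig = (2; 2)
  P={3,6}:  v_{3} + v_{6} = 2·v_{5}  ⇒ sig = (2; 2)
  P={4,6}:  v_{4} + v_{6} = 2·v_{2}  ⇒ sig = (2; 2)
  P={2,3}:  v_{2} + v_{3} = 3·v_{5}  ⇒ sig = (2; 3)
  P={3,4}:  v_{3} + v_{4} = 4·v_{5}  ⇒ sig = (2; 4)

Sorted signature multiset PRS(X):
    |P|=2: 14 collections, coeffs (), (1), (1), (1), (1), (1), (1), (1), (1,1), (2), (2), (2), (3), (4)


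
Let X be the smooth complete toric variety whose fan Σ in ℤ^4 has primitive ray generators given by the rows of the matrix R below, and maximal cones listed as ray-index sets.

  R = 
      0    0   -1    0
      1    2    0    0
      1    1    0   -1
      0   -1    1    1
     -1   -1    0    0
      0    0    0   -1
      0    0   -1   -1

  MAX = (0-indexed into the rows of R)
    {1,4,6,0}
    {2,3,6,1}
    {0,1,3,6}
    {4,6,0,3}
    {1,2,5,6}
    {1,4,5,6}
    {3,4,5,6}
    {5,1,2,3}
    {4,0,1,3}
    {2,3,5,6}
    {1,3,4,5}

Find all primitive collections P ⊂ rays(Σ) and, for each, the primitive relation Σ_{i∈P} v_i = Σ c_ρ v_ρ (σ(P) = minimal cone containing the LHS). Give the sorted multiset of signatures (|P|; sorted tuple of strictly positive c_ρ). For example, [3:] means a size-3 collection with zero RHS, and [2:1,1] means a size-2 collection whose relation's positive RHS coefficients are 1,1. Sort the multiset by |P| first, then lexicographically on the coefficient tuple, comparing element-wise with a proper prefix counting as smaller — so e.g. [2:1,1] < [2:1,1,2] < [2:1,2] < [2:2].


5 collections generate NE(X_Σ); each relation:

  {0,5}:  v_{0} + v_{5} = v_{6}  ⟹  sig = [2:1]
  {2,4}:  v_{2} + v_{4} = v_{5}  ⟹  sig = [2:1]
  {0,2}:  v_{0} + v_{2} = v_{1} + v_{3} + 2·v_{6}  ⟹  sig = [2:1,1,2]
  {1,3,4,6}:  v_{1} + v_{3} + v_{4} + v_{6} = 0  ⟹  sig = [4:]
  {1,3,5,6}:  v_{1} + v_{3} + v_{5} + v_{6} = v_{2}  ⟹  sig = [4:1]

Hence PRS(X_Σ) =
{ [2:1] ×2,  [2:1,1,2],  [4:],  [4:1] }


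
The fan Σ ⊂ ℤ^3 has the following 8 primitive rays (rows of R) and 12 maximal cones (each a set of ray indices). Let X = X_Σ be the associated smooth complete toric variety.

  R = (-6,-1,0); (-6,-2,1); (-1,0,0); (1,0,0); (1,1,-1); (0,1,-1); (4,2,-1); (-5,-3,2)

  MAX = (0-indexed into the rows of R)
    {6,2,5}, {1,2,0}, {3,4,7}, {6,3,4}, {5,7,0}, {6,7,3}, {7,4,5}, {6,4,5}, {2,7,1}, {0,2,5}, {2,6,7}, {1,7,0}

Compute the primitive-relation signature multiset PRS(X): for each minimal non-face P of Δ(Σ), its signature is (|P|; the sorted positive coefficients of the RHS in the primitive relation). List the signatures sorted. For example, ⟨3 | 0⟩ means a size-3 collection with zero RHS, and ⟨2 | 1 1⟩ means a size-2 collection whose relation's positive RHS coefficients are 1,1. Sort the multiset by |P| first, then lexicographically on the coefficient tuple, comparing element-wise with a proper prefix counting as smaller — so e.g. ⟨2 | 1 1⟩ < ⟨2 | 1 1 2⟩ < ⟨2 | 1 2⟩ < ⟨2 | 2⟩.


|primitive collections| = 14. Relations:

  P = {2,3}:  v_{2} + v_{3} = 0  so sig = ⟨2 | 0⟩
  P = {1,5}:  v_{1} + v_{5} = v_{0}  so sig = ⟨2 | 1⟩
  P = {2,4}:  v_{2} + v_{4} = v_{5}  so sig = ⟨2 | 1⟩
  P = {3,5}:  v_{3} + v_{5} = v_{4}  so sig = ⟨2 | 1⟩
  P = {1,3}:  v_{1} + v_{3} = v_{5} + v_{7}  so sig = ⟨2 | 1 1⟩
  P = {0,3}:  v_{0} + v_{3} = 2·v_{5} + v_{7}  so sig = ⟨2 | 1 2⟩
  P = {0,6}:  v_{0} + v_{6} = 2·v_{2} + v_{5}  so sig = ⟨2 | 1 2⟩
  P = {1,4}:  v_{1} + v_{4} = 2·v_{5} + v_{7}  so sig = ⟨2 | 1 2⟩
  P = {0,4}:  v_{0} + v_{4} = 3·v_{5} + v_{7}  so sig = ⟨2 | 1 3⟩
  P = {1,6}:  v_{1} + v_{6} = 2·v_{2}  so sig = ⟨2 | 2⟩
  P = {4,6,7}:  v_{4} + v_{6} + v_{7} = 0  so sig = ⟨3 | 0⟩
  P = {2,5,7}:  v_{2} + v_{5} + v_{7} = v_{1}  so sig = ⟨3 | 1⟩
  P = {5,6,7}:  v_{5} + v_{6} + v_{7} = v_{2}  so sig = ⟨3 | 1⟩
  P = {0,2,7}:  v_{0} + v_{2} + v_{7} = 2·v_{1}  so sig = ⟨3 | 2⟩

Signatures (|P|; sorted positive RHS coefficients), sorted:
    |P|=2: 10 collections, coeffs (), (1), (1), (1), (1,1), (1,2), (1,2), (1,2), (1,3), (2)
    |P|=3: 4 collections, coeffs (), (1), (1), (2)


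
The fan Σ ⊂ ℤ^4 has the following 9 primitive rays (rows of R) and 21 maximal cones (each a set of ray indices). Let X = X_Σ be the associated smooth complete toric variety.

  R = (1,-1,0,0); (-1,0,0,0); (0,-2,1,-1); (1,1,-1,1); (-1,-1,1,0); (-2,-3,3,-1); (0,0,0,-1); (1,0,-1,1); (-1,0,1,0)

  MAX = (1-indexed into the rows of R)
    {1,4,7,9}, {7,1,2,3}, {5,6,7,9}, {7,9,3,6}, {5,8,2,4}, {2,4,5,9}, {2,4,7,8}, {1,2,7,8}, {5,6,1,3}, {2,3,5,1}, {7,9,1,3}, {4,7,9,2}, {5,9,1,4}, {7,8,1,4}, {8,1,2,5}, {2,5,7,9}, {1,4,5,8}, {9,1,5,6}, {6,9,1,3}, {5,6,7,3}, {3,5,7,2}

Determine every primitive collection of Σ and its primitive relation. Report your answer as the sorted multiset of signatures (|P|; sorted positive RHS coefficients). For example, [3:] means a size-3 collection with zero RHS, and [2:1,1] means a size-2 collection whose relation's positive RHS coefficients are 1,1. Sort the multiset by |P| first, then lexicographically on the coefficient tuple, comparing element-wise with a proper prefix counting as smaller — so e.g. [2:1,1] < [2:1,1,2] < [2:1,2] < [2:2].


|primitive collections| = 14. Relations:

  • {3,4}:  v_{3} + v_{4} = v_{1}  →  sig = [2:1]
  • {8,9}:  v_{8} + v_{9} = v_{4} + v_{5}  →  sig = [2:1,1]
  • {4,6}:  v_{4} + v_{6} = v_{1} + v_{5} + v_{9}  →  sig = [2:1,1,1]
  • {3,8}:  v_{3} + v_{8} = 2·v_{1} + v_{2}  →  sig = [2:1,2]
  • {6,8}:  v_{6} + v_{8} = v_{1} + 2·v_{5}  →  sig = [2:1,2]
  • {2,6}:  v_{2} + v_{6} = 3·v_{5} + v_{7}  →  sig = [2:1,3]
  • {4,5,7}:  v_{4} + v_{5} + v_{7} = 0  →  sig = [3:]
  • {1,2,4}:  v_{1} + v_{2} + v_{4} = v_{8}  →  sig = [3:1]
  • {1,2,9}:  v_{1} + v_{2} + v_{9} = v_{5}  →  sig = [3:1]
  • {1,5,7}:  v_{1} + v_{5} + v_{7} = v_{3}  →  sig = [3:1]
  • {3,5,9}:  v_{3} + v_{5} + v_{9} = v_{6}  →  sig = [3:1]
  • {5,7,8}:  v_{5} + v_{7} + v_{8} = v_{1} + v_{2}  →  sig = [3:1,1]
  • {1,6,7}:  v_{1} + v_{6} + v_{7} = 2·v_{3} + v_{9}  →  sig = [3:1,2]
  • {2,3,9}:  v_{2} + v_{3} + v_{9} = 2·v_{5} + v_{7}  →  sig = [3:1,2]

Sorted signature multiset PRS(X):
[[2:1], [2:1,1], [2:1,1,1], [2:1,2], [2:1,2], [2:1,3], [3:], [3:1], [3:1], [3:1], [3:1], [3:1,1], [3:1,2], [3:1,2]]


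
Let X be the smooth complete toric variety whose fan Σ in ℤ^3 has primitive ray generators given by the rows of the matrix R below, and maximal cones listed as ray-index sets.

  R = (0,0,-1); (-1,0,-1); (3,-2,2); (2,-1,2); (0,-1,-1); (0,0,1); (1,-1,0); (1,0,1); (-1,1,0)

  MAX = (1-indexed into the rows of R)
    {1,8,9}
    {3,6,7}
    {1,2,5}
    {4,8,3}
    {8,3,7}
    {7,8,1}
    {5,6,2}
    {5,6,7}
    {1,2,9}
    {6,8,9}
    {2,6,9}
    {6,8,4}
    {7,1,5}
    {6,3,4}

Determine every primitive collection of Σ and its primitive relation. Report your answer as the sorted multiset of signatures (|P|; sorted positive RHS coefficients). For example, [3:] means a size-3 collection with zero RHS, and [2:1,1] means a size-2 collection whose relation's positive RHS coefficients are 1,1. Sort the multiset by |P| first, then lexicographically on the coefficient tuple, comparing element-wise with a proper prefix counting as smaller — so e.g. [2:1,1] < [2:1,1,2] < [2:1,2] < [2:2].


Primitive collections (17):

  P={1,6}:  v_{1} + v_{6} = 0  →  sig = [2:]
  P={2,8}:  v_{2} + v_{8} = 0  →  sig = [2:]
  P={7,9}:  v_{7} + v_{9} = 0  →  sig = [2:]
  P={2,7}:  v_{2} + v_{7} = v_{5}  →  sig = [2:1]
  P={3,9}:  v_{3} + v_{9} = v_{4}  →  sig = [2:1]
  P={4,7}:  v_{4} + v_{7} = v_{3}  →  sig = [2:1]
  P={5,8}:  v_{5} + v_{8} = v_{7}  →  sig = [2:1]
  P={5,9}:  v_{5} + v_{9} = v_{2}  →  sig = [2:1]
  P={1,4}:  v_{1} + v_{4} = v_{7} + v_{8}  →  sig = [2:1,1]
  P={2,4}:  v_{2} + v_{4} = v_{6} + v_{7}  →  sig = [2:1,1]
  P={4,9}:  v_{4} + v_{9} = v_{6} + v_{8}  →  sig = [2:1,1]
  P={1,3}:  v_{1} + v_{3} = 2·v_{7} + v_{8}  →  sig = [2:1,2]
  P={2,3}:  v_{2} + v_{3} = v_{6} + 2·v_{7}  →  sig = [2:1,2]
  P={4,5}:  v_{4} + v_{5} = v_{6} + 2·v_{7}  →  sig = [2:1,2]
  P={3,5}:  v_{3} + v_{5} = v_{6} + 3·v_{7}  →  sig = [2:1,3]
  P={6,7,8}:  v_{6} + v_{7} + v_{8} = v_{4}  →  sig = [3:1]
  P={3,6,8}:  v_{3} + v_{6} + v_{8} = 2·v_{4}  →  sig = [3:2]

Signatures (|P|; sorted positive RHS coefficients), sorted:
    [2:]
    [2:]
    [2:]
    [2:1]
    [2:1]
    [2:1]
    [2:1]
    [2:1]
    [2:1,1]
    [2:1,1]
    [2:1,1]
    [2:1,2]
    [2:1,2]
    [2:1,2]
    [2:1,3]
    [3:1]
    [3:2]


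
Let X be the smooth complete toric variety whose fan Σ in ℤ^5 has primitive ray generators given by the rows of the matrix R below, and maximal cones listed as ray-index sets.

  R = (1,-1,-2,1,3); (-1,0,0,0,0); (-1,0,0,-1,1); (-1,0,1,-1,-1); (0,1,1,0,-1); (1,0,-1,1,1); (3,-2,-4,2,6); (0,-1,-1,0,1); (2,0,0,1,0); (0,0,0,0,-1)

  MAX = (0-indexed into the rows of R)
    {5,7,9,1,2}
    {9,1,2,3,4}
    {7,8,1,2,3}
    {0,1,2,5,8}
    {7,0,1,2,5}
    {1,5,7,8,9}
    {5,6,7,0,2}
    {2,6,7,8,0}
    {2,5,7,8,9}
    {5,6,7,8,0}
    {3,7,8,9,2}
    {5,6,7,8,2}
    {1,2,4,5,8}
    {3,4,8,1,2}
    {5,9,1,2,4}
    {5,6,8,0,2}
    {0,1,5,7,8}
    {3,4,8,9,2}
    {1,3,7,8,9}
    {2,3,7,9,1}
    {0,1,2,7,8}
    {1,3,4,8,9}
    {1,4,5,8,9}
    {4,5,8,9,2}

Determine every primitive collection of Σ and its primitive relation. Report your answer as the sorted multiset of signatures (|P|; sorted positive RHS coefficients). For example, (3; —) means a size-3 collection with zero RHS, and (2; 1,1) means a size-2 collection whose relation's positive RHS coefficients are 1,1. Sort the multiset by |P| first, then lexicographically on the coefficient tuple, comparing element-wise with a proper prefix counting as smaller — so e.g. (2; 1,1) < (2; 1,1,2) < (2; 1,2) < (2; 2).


Minimal non-faces — 12 found among 10 rays, 24 max cones:

  • {3,5}:  v_{3} + v_{5} = 0 ; sig = (2; —)
  • {4,7}:  v_{4} + v_{7} = 0 ; sig = (2; —)
  • {0,9}:  v_{0} + v_{9} = v_{5} + v_{7} ; sig = (2; 1,1)
  • {0,3}:  v_{0} + v_{3} = v_{1} + v_{2} + v_{7} + v_{8} ; sig = (2; 1,1,1,1)
  • {0,4}:  v_{0} + v_{4} = v_{1} + v_{2} + v_{5} + v_{8} ; sig = (2; 1,1,1,1)
  • {3,6}:  v_{3} + v_{6} = v_{0} + v_{2} + v_{7} + v_{8} ; sig = (2; 1,1,1,1)
  • {4,6}:  v_{4} + v_{6} = v_{0} + v_{2} + v_{5} + v_{8} ; sig = (2; 1,1,1,1)
  • {6,9}:  v_{6} + v_{9} = v_{2} + 2·v_{5} + 2·v_{7} + v_{8} ; sig = (2; 1,1,2,2)
  • {1,6}:  v_{1} + v_{6} = 2·v_{0} ; sig = (2; 2)
  • {1,2,8,9}:  v_{1} + v_{2} + v_{8} + v_{9} = 0 ; sig = (4; —)
  • {0,2,5,7,8}:  v_{0} + v_{2} + v_{5} + v_{7} + v_{8} = v_{6} ; sig = (5; 1)
  • {1,2,5,7,8}:  v_{1} + v_{2} + v_{5} + v_{7} + v_{8} = v_{0} ; sig = (5; 1)

Signatures (|P|; sorted positive RHS coefficients), sorted:
[(2; —), (2; —), (2; 1,1), (2; 1,1,1,1), (2; 1,1,1,1), (2; 1,1,1,1), (2; 1,1,1,1), (2; 1,1,2,2), (2; 2), (4; —), (5; 1), (5; 1)]


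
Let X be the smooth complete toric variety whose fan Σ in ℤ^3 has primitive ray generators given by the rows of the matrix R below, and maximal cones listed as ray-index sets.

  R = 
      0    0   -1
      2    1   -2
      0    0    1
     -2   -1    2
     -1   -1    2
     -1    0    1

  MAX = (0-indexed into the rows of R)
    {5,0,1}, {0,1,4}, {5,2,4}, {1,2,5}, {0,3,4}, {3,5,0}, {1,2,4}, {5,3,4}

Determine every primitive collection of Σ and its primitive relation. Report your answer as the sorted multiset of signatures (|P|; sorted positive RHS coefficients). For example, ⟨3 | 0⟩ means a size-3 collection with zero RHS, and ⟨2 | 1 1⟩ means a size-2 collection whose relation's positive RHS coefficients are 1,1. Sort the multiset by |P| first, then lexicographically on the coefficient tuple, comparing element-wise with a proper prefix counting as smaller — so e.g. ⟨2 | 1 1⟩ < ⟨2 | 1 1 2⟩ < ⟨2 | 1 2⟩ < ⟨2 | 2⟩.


5 minimal non-faces of Δ(Σ) (on 6 rays):

  {0,2}:  v_{0} + v_{2} = 0  so sig = ⟨2 | 0⟩
  {1,3}:  v_{1} + v_{3} = 0  so sig = ⟨2 | 0⟩
  {2,3}:  v_{2} + v_{3} = v_{4} + v_{5}  so sig = ⟨2 | 1 1⟩
  {0,4,5}:  v_{0} + v_{4} + v_{5} = v_{3}  so sig = ⟨3 | 1⟩
  {1,4,5}:  v_{1} + v_{4} + v_{5} = v_{2}  so sig = ⟨3 | 1⟩

Signatures (|P|; sorted positive RHS coefficients), sorted:
    ⟨2 | 0⟩
    ⟨2 | 0⟩
    ⟨2 | 1 1⟩
    ⟨3 | 1⟩
    ⟨3 | 1⟩


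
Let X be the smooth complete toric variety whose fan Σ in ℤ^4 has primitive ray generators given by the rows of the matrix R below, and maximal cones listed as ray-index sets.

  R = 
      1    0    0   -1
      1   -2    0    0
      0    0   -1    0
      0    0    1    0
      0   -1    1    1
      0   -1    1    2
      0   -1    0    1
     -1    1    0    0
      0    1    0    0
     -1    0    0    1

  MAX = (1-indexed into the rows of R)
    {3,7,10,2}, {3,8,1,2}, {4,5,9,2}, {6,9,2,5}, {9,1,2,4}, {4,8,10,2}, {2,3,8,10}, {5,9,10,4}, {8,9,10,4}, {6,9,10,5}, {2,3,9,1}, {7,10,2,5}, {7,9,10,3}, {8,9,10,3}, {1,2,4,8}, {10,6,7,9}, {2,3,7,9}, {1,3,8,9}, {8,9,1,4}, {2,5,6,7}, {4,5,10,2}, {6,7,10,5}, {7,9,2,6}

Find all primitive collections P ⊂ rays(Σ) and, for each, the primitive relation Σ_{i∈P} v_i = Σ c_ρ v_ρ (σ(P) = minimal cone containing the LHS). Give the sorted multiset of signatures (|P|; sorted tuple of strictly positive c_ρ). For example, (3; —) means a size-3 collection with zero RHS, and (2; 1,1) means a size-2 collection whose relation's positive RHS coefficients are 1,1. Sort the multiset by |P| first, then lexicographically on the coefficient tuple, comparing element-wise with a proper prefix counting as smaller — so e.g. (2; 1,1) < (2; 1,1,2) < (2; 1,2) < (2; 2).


16 collections generate NE(X_Σ); each relation:

  P = {1,10}:  v_{1} + v_{10} = 0  ⟹  sig = (2; —)
  P = {3,4}:  v_{3} + v_{4} = 0  ⟹  sig = (2; —)
  P = {3,5}:  v_{3} + v_{5} = v_{7}  ⟹  sig = (2; 1)
  P = {4,7}:  v_{4} + v_{7} = v_{5}  ⟹  sig = (2; 1)
  P = {7,8}:  v_{7} + v_{8} = v_{10}  ⟹  sig = (2; 1)
  P = {1,7}:  v_{1} + v_{7} = v_{2} + v_{9}  ⟹  sig = (2; 1,1)
  P = {5,8}:  v_{5} + v_{8} = v_{4} + v_{10}  ⟹  sig = (2; 1,1)
  P = {1,5}:  v_{1} + v_{5} = v_{2} + v_{4} + v_{9}  ⟹  sig = (2; 1,1,1)
  P = {6,8}:  v_{6} + v_{8} = v_{5} + v_{9} + v_{10}  ⟹  sig = (2; 1,1,1)
  P = {1,6}:  v_{1} + v_{6} = v_{2} + v_{5} + 2·v_{9}  ⟹  sig = (2; 1,1,2)
  P = {3,6}:  v_{3} + v_{6} = 2·v_{7} + v_{9}  ⟹  sig = (2; 1,2)
  P = {4,6}:  v_{4} + v_{6} = 2·v_{5} + v_{9}  ⟹  sig = (2; 1,2)
  P = {2,8,9}:  v_{2} + v_{8} + v_{9} = 0  ⟹  sig = (3; —)
  P = {2,9,10}:  v_{2} + v_{9} + v_{10} = v_{7}  ⟹  sig = (3; 1)
  P = {5,7,9}:  v_{5} + v_{7} + v_{9} = v_{6}  ⟹  sig = (3; 1)
  P = {2,6,10}:  v_{2} + v_{6} + v_{10} = v_{5} + 2·v_{7}  ⟹  sig = (3; 1,2)

Sorted signature multiset PRS(X):
    |P|=2: 12 collections, coeffs (), (), (1), (1), (1), (1,1), (1,1), (1,1,1), (1,1,1), (1,1,2), (1,2), (1,2)
    |P|=3: 4 collections, coeffs (), (1), (1), (1,2)


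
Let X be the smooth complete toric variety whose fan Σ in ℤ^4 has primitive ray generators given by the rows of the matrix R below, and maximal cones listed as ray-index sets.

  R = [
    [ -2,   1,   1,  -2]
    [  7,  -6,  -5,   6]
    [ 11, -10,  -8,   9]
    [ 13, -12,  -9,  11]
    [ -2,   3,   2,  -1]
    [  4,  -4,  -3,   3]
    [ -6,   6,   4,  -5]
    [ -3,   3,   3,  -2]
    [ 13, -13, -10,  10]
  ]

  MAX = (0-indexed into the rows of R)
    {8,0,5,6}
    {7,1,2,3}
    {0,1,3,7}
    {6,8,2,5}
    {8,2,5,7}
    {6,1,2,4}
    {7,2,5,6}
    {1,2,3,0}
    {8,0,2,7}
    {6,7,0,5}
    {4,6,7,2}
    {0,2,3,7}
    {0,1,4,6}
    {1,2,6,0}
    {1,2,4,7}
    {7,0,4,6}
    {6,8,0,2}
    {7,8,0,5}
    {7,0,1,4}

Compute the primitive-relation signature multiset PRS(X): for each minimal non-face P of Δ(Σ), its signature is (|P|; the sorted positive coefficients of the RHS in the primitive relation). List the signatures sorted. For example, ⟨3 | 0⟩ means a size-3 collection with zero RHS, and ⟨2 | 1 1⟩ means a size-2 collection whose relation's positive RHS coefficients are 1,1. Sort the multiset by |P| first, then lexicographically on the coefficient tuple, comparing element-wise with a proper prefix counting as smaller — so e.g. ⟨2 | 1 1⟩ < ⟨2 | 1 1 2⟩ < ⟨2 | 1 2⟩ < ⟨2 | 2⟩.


Minimal non-faces — 14 found among 9 rays, 19 max cones:

  {1,5}:  v_{1} + v_{5} = v_{2}  so sig = ⟨2 | 1⟩
  {3,6}:  v_{3} + v_{6} = v_{1}  so sig = ⟨2 | 1⟩
  {4,8}:  v_{4} + v_{8} = v_{2}  so sig = ⟨2 | 1⟩
  {4,5}:  v_{4} + v_{5} = v_{2} + v_{6} + v_{7}  so sig = ⟨2 | 1 1 1⟩
  {3,5}:  v_{3} + v_{5} = v_{0} + 2·v_{2} + v_{7}  so sig = ⟨2 | 1 1 2⟩
  {1,8}:  v_{1} + v_{8} = v_{0} + 2·v_{2}  so sig = ⟨2 | 1 2⟩
  {3,4}:  v_{3} + v_{4} = 2·v_{1} + v_{7}  so sig = ⟨2 | 1 2⟩
  {3,8}:  v_{3} + v_{8} = 2·v_{0} + 3·v_{2} + v_{7}  so sig = ⟨2 | 1 2 3⟩
  {0,2,4}:  v_{0} + v_{2} + v_{4} = v_{1}  so sig = ⟨3 | 1⟩
  {0,2,5}:  v_{0} + v_{2} + v_{5} = v_{8}  so sig = ⟨3 | 1⟩
  {1,6,7}:  v_{1} + v_{6} + v_{7} = v_{4}  so sig = ⟨3 | 1⟩
  {6,7,8}:  v_{6} + v_{7} + v_{8} = v_{5}  so sig = ⟨3 | 1⟩
  {0,2,6,7}:  v_{0} + v_{2} + v_{6} + v_{7} = 0  so sig = ⟨4 | 0⟩
  {0,1,2,7}:  v_{0} + v_{1} + v_{2} + v_{7} = v_{3}  so sig = ⟨4 | 1⟩

Signatures (|P|; sorted positive RHS coefficients), sorted:
    ⟨2 | 1⟩
    ⟨2 | 1⟩
    ⟨2 | 1⟩
    ⟨2 | 1 1 1⟩
    ⟨2 | 1 1 2⟩
    ⟨2 | 1 2⟩
    ⟨2 | 1 2⟩
    ⟨2 | 1 2 3⟩
    ⟨3 | 1⟩
    ⟨3 | 1⟩
    ⟨3 | 1⟩
    ⟨3 | 1⟩
    ⟨4 | 0⟩
    ⟨4 | 1⟩


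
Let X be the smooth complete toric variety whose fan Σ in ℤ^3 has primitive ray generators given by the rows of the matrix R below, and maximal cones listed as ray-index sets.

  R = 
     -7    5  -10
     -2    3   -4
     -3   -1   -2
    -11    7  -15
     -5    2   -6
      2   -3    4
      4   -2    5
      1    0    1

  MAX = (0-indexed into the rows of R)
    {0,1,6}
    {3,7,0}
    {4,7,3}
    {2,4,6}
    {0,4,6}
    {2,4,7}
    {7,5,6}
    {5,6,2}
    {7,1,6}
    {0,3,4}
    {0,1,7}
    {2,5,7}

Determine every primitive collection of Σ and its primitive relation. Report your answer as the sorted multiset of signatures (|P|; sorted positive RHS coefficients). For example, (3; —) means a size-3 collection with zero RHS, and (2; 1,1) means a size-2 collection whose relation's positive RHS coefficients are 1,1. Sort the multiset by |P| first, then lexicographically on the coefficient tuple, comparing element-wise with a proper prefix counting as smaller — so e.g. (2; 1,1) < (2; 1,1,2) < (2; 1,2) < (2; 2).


Σ has 14 primitive collections:

  P={1,5}:  v_{1} + v_{5} = 0 ; sig = (2; —)
  P={0,5}:  v_{0} + v_{5} = v_{4} ; sig = (2; 1)
  P={1,2}:  v_{1} + v_{2} = v_{4} ; sig = (2; 1)
  P={1,4}:  v_{1} + v_{4} = v_{0} ; sig = (2; 1)
  P={3,6}:  v_{3} + v_{6} = v_{0} ; sig = (2; 1)
  P={4,5}:  v_{4} + v_{5} = v_{2} ; sig = (2; 1)
  P={1,3}:  v_{1} + v_{3} = 2·v_{0} + v_{7} ; sig = (2; 1,2)
  P={3,5}:  v_{3} + v_{5} = 2·v_{4} + v_{7} ; sig = (2; 1,2)
  P={2,3}:  v_{2} + v_{3} = 3·v_{4} + v_{7} ; sig = (2; 1,3)
  P={0,2}:  v_{0} + v_{2} = 2·v_{4} ; sig = (2; 2)
  P={4,6,7}:  v_{4} + v_{6} + v_{7} = 0 ; sig = (3; —)
  P={0,4,7}:  v_{0} + v_{4} + v_{7} = v_{3} ; sig = (3; 1)
  P={0,6,7}:  v_{0} + v_{6} + v_{7} = v_{1} ; sig = (3; 1)
  P={2,6,7}:  v_{2} + v_{6} + v_{7} = v_{5} ; sig = (3; 1)

Sorted signature multiset PRS(X):
[(2; —), (2; 1), (2; 1), (2; 1), (2; 1), (2; 1), (2; 1,2), (2; 1,2), (2; 1,3), (2; 2), (3; —), (3; 1), (3; 1), (3; 1)]


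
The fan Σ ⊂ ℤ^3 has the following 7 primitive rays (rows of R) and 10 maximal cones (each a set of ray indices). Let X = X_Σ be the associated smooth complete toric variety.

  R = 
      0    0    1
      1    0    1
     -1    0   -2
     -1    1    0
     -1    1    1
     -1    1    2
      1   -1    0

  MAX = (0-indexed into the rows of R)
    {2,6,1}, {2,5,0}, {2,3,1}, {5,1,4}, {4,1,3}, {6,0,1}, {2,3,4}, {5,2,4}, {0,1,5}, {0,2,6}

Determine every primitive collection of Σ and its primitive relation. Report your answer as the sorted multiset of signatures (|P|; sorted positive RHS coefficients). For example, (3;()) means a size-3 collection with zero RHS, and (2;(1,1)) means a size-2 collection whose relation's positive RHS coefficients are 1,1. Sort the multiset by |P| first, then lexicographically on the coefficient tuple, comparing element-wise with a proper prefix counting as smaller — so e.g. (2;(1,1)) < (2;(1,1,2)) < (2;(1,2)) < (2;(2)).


9 collections generate NE(X_Σ); each relation:

  {3,6}:  v_{3} + v_{6} = 0  →  sig = (2;())
  {0,3}:  v_{0} + v_{3} = v_{4}  →  sig = (2;(1))
  {0,4}:  v_{0} + v_{4} = v_{5}  →  sig = (2;(1))
  {4,6}:  v_{4} + v_{6} = v_{0}  →  sig = (2;(1))
  {3,5}:  v_{3} + v_{5} = 2·v_{4}  →  sig = (2;(2))
  {5,6}:  v_{5} + v_{6} = 2·v_{0}  →  sig = (2;(2))
  {0,1,2}:  v_{0} + v_{1} + v_{2} = 0  →  sig = (3;())
  {1,2,4}:  v_{1} + v_{2} + v_{4} = v_{3}  →  sig = (3;(1))
  {1,2,5}:  v_{1} + v_{2} + v_{5} = v_{4}  →  sig = (3;(1))

so the primitive-relation signature multiset is
{ (2;()),  (2;(1)) ×3,  (2;(2)) ×2,  (3;()),  (3;(1)) ×2 }


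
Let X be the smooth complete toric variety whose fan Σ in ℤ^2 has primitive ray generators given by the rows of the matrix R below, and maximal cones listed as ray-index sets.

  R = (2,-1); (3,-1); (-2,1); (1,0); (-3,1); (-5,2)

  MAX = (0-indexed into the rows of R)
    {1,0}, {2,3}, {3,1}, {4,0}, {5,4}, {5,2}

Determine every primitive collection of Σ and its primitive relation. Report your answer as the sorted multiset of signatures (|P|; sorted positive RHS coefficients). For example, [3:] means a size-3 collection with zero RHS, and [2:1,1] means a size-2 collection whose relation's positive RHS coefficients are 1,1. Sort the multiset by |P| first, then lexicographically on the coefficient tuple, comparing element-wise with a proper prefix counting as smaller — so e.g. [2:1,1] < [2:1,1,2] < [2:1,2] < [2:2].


Minimal non-faces — 9 found among 6 rays, 6 max cones:

  • {0,2}:  v_{0} + v_{2} = 0 ; sig = [2:]
  • {1,4}:  v_{1} + v_{4} = 0 ; sig = [2:]
  • {0,3}:  v_{0} + v_{3} = v_{1} ; sig = [2:1]
  • {0,5}:  v_{0} + v_{5} = v_{4} ; sig = [2:1]
  • {1,2}:  v_{1} + v_{2} = v_{3} ; sig = [2:1]
  • {1,5}:  v_{1} + v_{5} = v_{2} ; sig = [2:1]
  • {2,4}:  v_{2} + v_{4} = v_{5} ; sig = [2:1]
  • {3,4}:  v_{3} + v_{4} = v_{2} ; sig = [2:1]
  • {3,5}:  v_{3} + v_{5} = 2·v_{2} ; sig = [2:2]

so the primitive-relation signature multiset is
    |P|=2: 9 collections, coeffs (), (), (1), (1), (1), (1), (1), (1), (2)


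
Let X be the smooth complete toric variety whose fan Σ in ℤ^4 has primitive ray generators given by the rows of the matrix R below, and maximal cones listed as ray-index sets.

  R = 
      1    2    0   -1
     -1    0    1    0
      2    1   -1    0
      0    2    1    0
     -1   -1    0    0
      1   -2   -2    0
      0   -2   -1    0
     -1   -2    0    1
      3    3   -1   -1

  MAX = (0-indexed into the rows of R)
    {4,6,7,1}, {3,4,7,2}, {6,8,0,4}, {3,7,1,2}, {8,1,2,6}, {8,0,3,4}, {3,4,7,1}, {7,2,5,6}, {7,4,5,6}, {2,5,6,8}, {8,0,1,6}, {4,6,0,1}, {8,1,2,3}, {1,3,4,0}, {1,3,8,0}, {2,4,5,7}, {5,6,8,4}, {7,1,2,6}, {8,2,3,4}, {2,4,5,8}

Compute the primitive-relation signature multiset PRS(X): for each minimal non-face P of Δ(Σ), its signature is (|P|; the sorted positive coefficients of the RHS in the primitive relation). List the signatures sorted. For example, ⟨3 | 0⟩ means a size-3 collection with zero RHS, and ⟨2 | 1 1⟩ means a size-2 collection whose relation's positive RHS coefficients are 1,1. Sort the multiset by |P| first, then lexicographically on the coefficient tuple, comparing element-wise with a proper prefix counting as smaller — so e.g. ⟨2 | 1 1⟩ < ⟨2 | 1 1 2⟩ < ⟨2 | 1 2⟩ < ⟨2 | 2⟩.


Primitive collections (10):

  P = {0,7}:  v_{0} + v_{7} = 0  so sig = ⟨2 | 0⟩
  P = {3,6}:  v_{3} + v_{6} = 0  so sig = ⟨2 | 0⟩
  P = {0,2}:  v_{0} + v_{2} = v_{8}  so sig = ⟨2 | 1⟩
  P = {1,5}:  v_{1} + v_{5} = v_{6}  so sig = ⟨2 | 1⟩
  P = {7,8}:  v_{7} + v_{8} = v_{2}  so sig = ⟨2 | 1⟩
  P = {3,5}:  v_{3} + v_{5} = v_{2} + v_{4}  so sig = ⟨2 | 1 1⟩
  P = {0,5}:  v_{0} + v_{5} = v_{4} + v_{6} + v_{8}  so sig = ⟨2 | 1 1 1⟩
  P = {1,2,4}:  v_{1} + v_{2} + v_{4} = 0  so sig = ⟨3 | 0⟩
  P = {1,4,8}:  v_{1} + v_{4} + v_{8} = v_{0}  so sig = ⟨3 | 1⟩
  P = {2,4,6}:  v_{2} + v_{4} + v_{6} = v_{5}  so sig = ⟨3 | 1⟩

Sorted signature multiset PRS(X):
{ ⟨2 | 0⟩ ×2,  ⟨2 | 1⟩ ×3,  ⟨2 | 1 1⟩,  ⟨2 | 1 1 1⟩,  ⟨3 | 0⟩,  ⟨3 | 1⟩ ×2 }


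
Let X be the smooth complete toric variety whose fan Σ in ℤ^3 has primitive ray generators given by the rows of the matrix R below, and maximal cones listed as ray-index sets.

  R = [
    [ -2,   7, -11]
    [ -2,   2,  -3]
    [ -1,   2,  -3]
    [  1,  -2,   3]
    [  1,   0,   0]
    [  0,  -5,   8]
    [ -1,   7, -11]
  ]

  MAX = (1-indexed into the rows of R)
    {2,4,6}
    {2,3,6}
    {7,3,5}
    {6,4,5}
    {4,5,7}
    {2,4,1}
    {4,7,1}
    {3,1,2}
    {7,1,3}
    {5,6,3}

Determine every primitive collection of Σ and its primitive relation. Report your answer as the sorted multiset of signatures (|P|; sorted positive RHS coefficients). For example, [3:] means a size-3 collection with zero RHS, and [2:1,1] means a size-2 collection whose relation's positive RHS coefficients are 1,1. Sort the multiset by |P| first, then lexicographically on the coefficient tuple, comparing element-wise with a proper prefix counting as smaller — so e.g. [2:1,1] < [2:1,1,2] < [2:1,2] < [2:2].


Primitive collections (6):

  P = {3,4}:  v_{3} + v_{4} = 0 ; sig = [2:]
  P = {1,5}:  v_{1} + v_{5} = v_{7} ; sig = [2:1]
  P = {1,6}:  v_{1} + v_{6} = v_{2} ; sig = [2:1]
  P = {2,5}:  v_{2} + v_{5} = v_{3} ; sig = [2:1]
  P = {6,7}:  v_{6} + v_{7} = v_{3} ; sig = [2:1]
  P = {2,7}:  v_{2} + v_{7} = v_{1} + v_{3} ; sig = [2:1,1]

Sorted signature multiset PRS(X):
{ [2:],  [2:1] ×4,  [2:1,1] }


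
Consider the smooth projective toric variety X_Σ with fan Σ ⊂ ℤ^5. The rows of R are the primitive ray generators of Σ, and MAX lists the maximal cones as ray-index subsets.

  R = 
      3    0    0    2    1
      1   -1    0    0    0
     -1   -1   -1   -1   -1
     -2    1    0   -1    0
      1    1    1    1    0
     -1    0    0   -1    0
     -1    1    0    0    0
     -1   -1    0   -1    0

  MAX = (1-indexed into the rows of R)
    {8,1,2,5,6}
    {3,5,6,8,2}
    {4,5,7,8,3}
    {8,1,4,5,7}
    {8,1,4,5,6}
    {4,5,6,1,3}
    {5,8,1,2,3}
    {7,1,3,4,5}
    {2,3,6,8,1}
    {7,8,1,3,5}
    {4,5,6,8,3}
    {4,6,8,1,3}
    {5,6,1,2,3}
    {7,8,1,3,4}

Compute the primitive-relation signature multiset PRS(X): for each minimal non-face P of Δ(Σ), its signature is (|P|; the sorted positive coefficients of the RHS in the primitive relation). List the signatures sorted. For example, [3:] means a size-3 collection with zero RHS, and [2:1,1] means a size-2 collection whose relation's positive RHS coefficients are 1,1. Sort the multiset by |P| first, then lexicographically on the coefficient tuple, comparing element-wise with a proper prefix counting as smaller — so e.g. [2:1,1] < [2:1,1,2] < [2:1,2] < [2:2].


Δ(Σ) — 8 vertices, 5 min non-faces:

  P={2,7}:  v_{2} + v_{7} = 0  ⇒ sig = [2:]
  P={2,4}:  v_{2} + v_{4} = v_{6}  ⇒ sig = [2:1]
  P={6,7}:  v_{6} + v_{7} = v_{4}  ⇒ sig = [2:1]
  P={1,3,4,5,8}:  v_{1} + v_{3} + v_{4} + v_{5} + v_{8} = 0  ⇒ sig = [5:]
  P={1,3,5,6,8}:  v_{1} + v_{3} + v_{5} + v_{6} + v_{8} = v_{2}  ⇒ sig = [5:1]

Sorted signature multiset PRS(X):
{ [2:],  [2:1] ×2,  [5:],  [5:1] }


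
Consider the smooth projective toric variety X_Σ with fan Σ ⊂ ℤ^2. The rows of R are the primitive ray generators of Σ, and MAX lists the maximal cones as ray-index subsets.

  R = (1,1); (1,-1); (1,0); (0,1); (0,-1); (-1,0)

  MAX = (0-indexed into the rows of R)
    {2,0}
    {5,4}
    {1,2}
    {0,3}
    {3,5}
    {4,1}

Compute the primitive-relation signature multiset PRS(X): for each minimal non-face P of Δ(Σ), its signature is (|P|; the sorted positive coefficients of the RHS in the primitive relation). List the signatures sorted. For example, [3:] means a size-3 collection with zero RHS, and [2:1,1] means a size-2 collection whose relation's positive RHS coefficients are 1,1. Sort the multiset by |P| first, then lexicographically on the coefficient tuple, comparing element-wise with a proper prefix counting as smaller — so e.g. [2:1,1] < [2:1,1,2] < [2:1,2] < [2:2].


Δ(Σ) — 6 vertices, 9 min non-faces:

  P = {2,5}:  v_{2} + v_{5} = 0  ⟹  sig = [2:]
  P = {3,4}:  v_{3} + v_{4} = 0  ⟹  sig = [2:]
  P = {0,4}:  v_{0} + v_{4} = v_{2}  ⟹  sig = [2:1]
  P = {0,5}:  v_{0} + v_{5} = v_{3}  ⟹  sig = [2:1]
  P = {1,3}:  v_{1} + v_{3} = v_{2}  ⟹  sig = [2:1]
  P = {1,5}:  v_{1} + v_{5} = v_{4}  ⟹  sig = [2:1]
  P = {2,3}:  v_{2} + v_{3} = v_{0}  ⟹  sig = [2:1]
  P = {2,4}:  v_{2} + v_{4} = v_{1}  ⟹  sig = [2:1]
  P = {0,1}:  v_{0} + v_{1} = 2·v_{2}  ⟹  sig = [2:2]

Hence PRS(X_Σ) =
    [2:]
    [2:]
    [2:1]
    [2:1]
    [2:1]
    [2:1]
    [2:1]
    [2:1]
    [2:2]


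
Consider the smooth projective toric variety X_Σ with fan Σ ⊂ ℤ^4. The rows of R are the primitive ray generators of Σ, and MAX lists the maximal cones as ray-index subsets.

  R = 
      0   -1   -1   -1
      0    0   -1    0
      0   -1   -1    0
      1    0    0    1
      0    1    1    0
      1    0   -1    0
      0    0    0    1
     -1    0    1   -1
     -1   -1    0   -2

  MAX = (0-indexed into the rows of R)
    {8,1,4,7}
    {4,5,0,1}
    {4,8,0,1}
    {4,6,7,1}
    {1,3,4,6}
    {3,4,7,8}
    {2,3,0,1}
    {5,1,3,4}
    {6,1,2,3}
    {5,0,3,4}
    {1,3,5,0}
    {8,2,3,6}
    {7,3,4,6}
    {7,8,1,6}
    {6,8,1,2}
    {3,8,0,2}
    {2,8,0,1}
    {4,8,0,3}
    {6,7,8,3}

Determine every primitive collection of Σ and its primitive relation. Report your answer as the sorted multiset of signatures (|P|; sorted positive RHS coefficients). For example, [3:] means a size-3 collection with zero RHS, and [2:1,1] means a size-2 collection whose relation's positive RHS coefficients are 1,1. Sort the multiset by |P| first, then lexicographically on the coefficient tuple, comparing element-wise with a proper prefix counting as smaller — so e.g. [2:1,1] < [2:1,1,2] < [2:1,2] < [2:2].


The 12 primitive collections of Σ (r=9, n=4):

  P = {2,4}:  v_{2} + v_{4} = 0  ⟹  sig = [2:]
  P = {0,6}:  v_{0} + v_{6} = v_{2}  ⟹  sig = [2:1]
  P = {0,7}:  v_{0} + v_{7} = v_{8}  ⟹  sig = [2:1]
  P = {2,7}:  v_{2} + v_{7} = v_{6} + v_{8}  ⟹  sig = [2:1,1]
  P = {5,6}:  v_{5} + v_{6} = v_{1} + v_{3}  ⟹  sig = [2:1,1]
  P = {5,7}:  v_{5} + v_{7} = v_{0} + v_{4}  ⟹  sig = [2:1,1]
  P = {2,5}:  v_{2} + v_{5} = v_{0} + v_{1} + v_{3}  ⟹  sig = [2:1,1,1]
  P = {5,8}:  v_{5} + v_{8} = 2·v_{0} + v_{4}  ⟹  sig = [2:1,2]
  P = {1,3,7}:  v_{1} + v_{3} + v_{7} = 0  ⟹  sig = [3:]
  P = {1,3,8}:  v_{1} + v_{3} + v_{8} = v_{0}  ⟹  sig = [3:1]
  P = {4,6,8}:  v_{4} + v_{6} + v_{8} = v_{7}  ⟹  sig = [3:1]
  P = {0,1,3,4}:  v_{0} + v_{1} + v_{3} + v_{4} = v_{5}  ⟹  sig = [4:1]

Signatures (|P|; sorted positive RHS coefficients), sorted:
[[2:], [2:1], [2:1], [2:1,1], [2:1,1], [2:1,1], [2:1,1,1], [2:1,2], [3:], [3:1], [3:1], [4:1]]
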